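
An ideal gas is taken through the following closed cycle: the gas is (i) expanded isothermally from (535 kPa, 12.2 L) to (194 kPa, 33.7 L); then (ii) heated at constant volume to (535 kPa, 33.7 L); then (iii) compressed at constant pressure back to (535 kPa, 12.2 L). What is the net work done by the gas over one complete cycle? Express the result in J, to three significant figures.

W_net ≈ -4870 J

Leg (i): W = PᵢVᵢ ln(V_f/Vᵢ) = (6527) ln(33.7/12.2) = 6632 J.
Leg (ii): W = 0.
Leg (iii): W = PΔV = (535)(12.2 − 33.7) = -11503 J.
W_net = 6632 − 11503 = -4871 J.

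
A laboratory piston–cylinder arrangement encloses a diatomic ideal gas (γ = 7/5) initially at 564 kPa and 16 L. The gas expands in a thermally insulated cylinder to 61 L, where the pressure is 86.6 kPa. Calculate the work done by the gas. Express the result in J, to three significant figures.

W ≈ 9350 J

Adiabatic: W = (P₁V₁ − P₂V₂)/(γ − 1) with γ = 7/5.
P₁V₁ = 9024 J, P₂V₂ = 5283 J.
W = (9024 − 5283) / 0.4 = 9354 J.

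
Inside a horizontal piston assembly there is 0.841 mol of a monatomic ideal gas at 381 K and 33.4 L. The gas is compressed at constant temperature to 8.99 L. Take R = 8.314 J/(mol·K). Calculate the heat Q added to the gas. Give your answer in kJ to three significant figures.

Q ≈ -3.50 kJ

Isothermal ⇒ ΔU = 0, so Q = W = nRT ln(V₂/V₁).
Q = (0.841)(8.314)(381) ln(8.99/33.4) = 2664 × -1.312 = -3496 J.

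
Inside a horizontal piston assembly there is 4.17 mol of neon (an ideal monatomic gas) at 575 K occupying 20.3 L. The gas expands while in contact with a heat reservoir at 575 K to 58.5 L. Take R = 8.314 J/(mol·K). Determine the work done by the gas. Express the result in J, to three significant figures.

W ≈ 21100 J

Isothermal: W = nRT ln(V₂/V₁).
W = (4.17)(8.314)(575) × ln(58.5/20.3)
  = 19935 × 1.058
W_by_gas = 21099 J.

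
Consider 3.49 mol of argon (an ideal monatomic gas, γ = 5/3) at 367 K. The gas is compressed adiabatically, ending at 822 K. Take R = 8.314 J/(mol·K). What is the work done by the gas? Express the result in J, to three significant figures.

Adiabatic ⇒ Q = 0, so W_by = −ΔU = nCᵥ(T₁ − T₂).
Cᵥ = 3R/2 = 12.47 J/(mol·K).
W = (3.49)(12.47)(367 − 822) = -19803 J.

W ≈ -19800 J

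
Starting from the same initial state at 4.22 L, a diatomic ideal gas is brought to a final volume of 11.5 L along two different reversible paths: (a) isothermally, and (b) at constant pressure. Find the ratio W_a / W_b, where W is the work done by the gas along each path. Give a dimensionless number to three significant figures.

Path (a) isothermal: W = P₁V₁ ln(V₂/V₁) → W_a/(P₁V₁) = 1.003.
Path (b) isobaric: W = P₁(V₂ − V₁) → W_b/(P₁V₁) = 1.725.
W_a / W_b = 1.003 / 1.725 = 0.5811.

W_a / W_b ≈ 0.581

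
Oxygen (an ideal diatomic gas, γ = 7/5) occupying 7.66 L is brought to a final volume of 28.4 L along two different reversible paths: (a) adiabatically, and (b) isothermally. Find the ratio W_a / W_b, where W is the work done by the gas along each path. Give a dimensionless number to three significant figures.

Path (a) adiabatic: W = P₁V₁(1 − (V₁/V₂)^(γ−1))/(γ−1) → W_a/(P₁V₁) = 1.02.
Path (b) isothermal: W = P₁V₁ ln(V₂/V₁) → W_b/(P₁V₁) = 1.31.
W_a / W_b = 1.02 / 1.31 = 0.7783.

W_a / W_b ≈ 0.778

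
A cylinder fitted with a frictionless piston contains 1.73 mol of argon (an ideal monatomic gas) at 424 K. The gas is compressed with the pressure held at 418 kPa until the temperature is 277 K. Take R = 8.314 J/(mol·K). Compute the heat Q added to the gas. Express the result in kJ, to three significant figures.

Q ≈ -5.29 kJ

Isobaric: W = nRΔT = (1.73)(8.314)(-147) = -2114 J.
ΔU = nCᵥΔT with Cᵥ = 3R/2: ΔU = (1.73)(12.47)(-147) = -3172 J.
Q = ΔU + W = -3172 − 2114 = -5286 J.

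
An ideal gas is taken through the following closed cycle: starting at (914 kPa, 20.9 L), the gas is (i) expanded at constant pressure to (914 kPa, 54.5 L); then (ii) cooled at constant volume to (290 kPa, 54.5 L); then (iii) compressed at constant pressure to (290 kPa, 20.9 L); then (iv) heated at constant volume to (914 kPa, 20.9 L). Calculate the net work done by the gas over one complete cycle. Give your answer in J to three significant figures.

W_net ≈ 21000 J

Constant-volume legs do no work.
W(i) = (914)(54.5 − 20.9) = 30710 J; W(iii) = (290)(20.9 − 54.5) = -9744 J.
W_net = 30710 − 9744 = 20966 J (the clockwise enclosed area).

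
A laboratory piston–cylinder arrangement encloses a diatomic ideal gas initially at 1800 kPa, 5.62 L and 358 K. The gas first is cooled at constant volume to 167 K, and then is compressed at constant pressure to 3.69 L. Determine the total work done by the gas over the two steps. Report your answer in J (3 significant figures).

Step 1 (isochoric): W = 0 (constant volume).
After step 1: P = 839.7 kPa (V unchanged).
Step 2 (isobaric): W = PΔV = (839.7 kPa)(3.69 − 5.62 L) = -1621 J.
W_total = 0 − 1621 = -1621 J.

W_total ≈ -1620 J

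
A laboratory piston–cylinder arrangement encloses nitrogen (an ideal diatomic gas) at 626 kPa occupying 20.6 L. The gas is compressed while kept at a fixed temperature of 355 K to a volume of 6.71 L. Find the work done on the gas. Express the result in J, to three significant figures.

W ≈ 14500 J

Isothermal: W = nRT ln(V₂/V₁) = P₁V₁ ln(V₂/V₁).
P₁V₁ = (626 kPa)(20.6 L) = 12896 J.
W = 12896 × ln(6.71/20.6) = 12896 × -1.122
W_by_gas = -14465 J; work on gas = −W_by = 14465 J.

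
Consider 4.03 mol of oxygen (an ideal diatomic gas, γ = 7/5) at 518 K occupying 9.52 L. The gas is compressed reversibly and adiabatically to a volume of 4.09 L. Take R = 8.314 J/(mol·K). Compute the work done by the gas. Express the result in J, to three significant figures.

Adiabatic: TV^(γ−1) = const with γ = 7/5.
T₂ = T₁ (V₁/V₂)^(γ−1) = 518 × (9.52/4.09)^0.4 = 518 × 1.402 = 726.3 K.
W_by = nCᵥ(T₁ − T₂) = (4.03)(20.79)(518 − 726.3) = -17445 J.

W ≈ -17400 J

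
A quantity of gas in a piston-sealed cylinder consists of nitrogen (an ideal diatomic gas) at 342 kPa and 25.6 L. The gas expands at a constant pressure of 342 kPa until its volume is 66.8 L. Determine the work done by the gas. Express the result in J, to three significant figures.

Isobaric: W = P ΔV.
W = (342 kPa)(66.8 − 25.6 L) = (342)(41.2) = 14090 J.

W ≈ 14100 J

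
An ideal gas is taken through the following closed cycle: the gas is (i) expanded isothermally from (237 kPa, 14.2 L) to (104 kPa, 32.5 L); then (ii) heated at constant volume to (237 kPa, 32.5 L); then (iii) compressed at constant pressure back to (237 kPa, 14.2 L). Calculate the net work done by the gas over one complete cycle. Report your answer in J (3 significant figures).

W_net ≈ -1550 J

Leg (i): W = PᵢVᵢ ln(V_f/Vᵢ) = (3365) ln(32.5/14.2) = 2787 J.
Leg (ii): W = 0.
Leg (iii): W = PΔV = (237)(14.2 − 32.5) = -4337 J.
W_net = 2787 − 4337 = -1551 J.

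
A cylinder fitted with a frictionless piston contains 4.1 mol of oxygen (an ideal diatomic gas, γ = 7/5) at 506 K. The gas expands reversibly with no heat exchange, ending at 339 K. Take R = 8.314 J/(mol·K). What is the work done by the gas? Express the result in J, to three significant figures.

Adiabatic ⇒ Q = 0, so W_by = −ΔU = nCᵥ(T₁ − T₂).
Cᵥ = 5R/2 = 20.79 J/(mol·K).
W = (4.1)(20.79)(506 − 339) = 14231 J.

W ≈ 14200 J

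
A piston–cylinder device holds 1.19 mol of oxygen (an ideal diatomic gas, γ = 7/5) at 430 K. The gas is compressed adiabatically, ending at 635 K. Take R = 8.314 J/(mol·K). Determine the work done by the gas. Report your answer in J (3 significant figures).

Adiabatic ⇒ Q = 0, so W_by = −ΔU = nCᵥ(T₁ − T₂).
Cᵥ = 5R/2 = 20.79 J/(mol·K).
W = (1.19)(20.79)(430 − 635) = -5071 J.

W ≈ -5070 J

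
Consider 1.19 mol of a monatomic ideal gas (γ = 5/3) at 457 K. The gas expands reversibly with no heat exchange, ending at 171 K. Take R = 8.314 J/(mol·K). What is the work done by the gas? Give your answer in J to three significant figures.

Adiabatic ⇒ Q = 0, so W_by = −ΔU = nCᵥ(T₁ − T₂).
Cᵥ = 3R/2 = 12.47 J/(mol·K).
W = (1.19)(12.47)(457 − 171) = 4244 J.

W ≈ 4240 J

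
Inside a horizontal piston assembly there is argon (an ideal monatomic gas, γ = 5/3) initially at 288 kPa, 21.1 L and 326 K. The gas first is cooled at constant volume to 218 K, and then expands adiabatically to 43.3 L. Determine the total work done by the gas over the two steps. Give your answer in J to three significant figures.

Step 1 (isochoric): W = 0 (constant volume).
After step 1: P = 192.6 kPa (V unchanged).
Step 2 (adiabatic): W = (P₁V₁ − P₂V₂)/(γ−1) = (4064 − 2516)/0.667 = 2321 J.
W_total = 0 + 2321 = 2321 J.

W_total ≈ 2320 J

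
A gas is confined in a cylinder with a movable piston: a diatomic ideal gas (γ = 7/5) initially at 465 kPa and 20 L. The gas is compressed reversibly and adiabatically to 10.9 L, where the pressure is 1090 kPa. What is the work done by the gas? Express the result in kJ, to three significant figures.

Adiabatic: W = (P₁V₁ − P₂V₂)/(γ − 1) with γ = 7/5.
P₁V₁ = 9300 J, P₂V₂ = 11881 J.
W = (9300 − 11881) / 0.4 = -6453 J.

W ≈ -6.45 kJ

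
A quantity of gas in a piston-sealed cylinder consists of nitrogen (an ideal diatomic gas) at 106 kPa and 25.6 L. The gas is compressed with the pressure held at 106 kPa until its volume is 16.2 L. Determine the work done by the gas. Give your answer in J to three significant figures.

W ≈ -996 J

Isobaric: W = P ΔV.
W = (106 kPa)(16.2 − 25.6 L) = (106)(-9.4) = -996.4 J.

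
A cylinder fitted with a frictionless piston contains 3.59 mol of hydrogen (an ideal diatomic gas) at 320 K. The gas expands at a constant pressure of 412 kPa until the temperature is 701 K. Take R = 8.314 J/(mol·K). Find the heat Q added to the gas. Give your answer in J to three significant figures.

Q ≈ 39800 J

Isobaric: W = nRΔT = (3.59)(8.314)(381) = 11372 J.
ΔU = nCᵥΔT with Cᵥ = 5R/2: ΔU = (3.59)(20.79)(381) = 28430 J.
Q = ΔU + W = 28430 + 11372 = 39801 J.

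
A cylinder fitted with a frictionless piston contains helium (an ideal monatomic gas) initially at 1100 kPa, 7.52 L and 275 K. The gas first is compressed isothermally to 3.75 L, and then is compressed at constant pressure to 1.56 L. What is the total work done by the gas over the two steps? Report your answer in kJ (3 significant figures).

W_total ≈ -10.6 kJ

Step 1 (isothermal): W = P₁V₁ ln(V₂/V₁) = (8272) ln(3.75/7.52) = -5756 J.
After step 1: P = 2206 kPa, V = 3.75 L, T = 275 K.
Step 2 (isobaric): W = PΔV = (2206 kPa)(1.56 − 3.75 L) = -4831 J.
W_total = -5756 − 4831 = -10587 J.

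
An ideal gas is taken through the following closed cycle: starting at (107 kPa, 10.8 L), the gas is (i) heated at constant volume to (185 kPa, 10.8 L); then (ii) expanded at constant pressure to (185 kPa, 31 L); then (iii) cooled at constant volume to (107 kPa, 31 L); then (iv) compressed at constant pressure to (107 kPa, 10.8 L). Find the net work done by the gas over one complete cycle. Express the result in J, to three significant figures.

W_net ≈ 1580 J

Constant-volume legs do no work.
W(ii) = (185)(31 − 10.8) = 3737 J; W(iv) = (107)(10.8 − 31) = -2161 J.
W_net = 3737 − 2161 = 1576 J (the clockwise enclosed area).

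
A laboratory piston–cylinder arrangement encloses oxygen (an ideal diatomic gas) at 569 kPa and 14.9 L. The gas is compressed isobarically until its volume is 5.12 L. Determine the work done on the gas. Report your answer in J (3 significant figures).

W ≈ 5560 J

Isobaric: W = P ΔV.
W = (569 kPa)(5.12 − 14.9 L) = (569)(-9.78) = -5565 J.
Work on gas = −W_by = 5565 J.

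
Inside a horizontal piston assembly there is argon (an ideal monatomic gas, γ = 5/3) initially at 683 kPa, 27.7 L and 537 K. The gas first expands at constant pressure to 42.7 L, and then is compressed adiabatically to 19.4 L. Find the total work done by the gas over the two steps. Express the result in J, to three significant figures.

Step 1 (isobaric): W = PΔV = (683 kPa)(42.7 − 27.7 L) = 10245 J.
After step 1: P = 683 kPa, V = 42.7 L, T = 827.8 K.
Step 2 (adiabatic): W = (P₁V₁ − P₂V₂)/(γ−1) = (29164 − 49348)/0.667 = -30275 J.
W_total = 10245 − 30275 = -20030 J.

W_total ≈ -20000 J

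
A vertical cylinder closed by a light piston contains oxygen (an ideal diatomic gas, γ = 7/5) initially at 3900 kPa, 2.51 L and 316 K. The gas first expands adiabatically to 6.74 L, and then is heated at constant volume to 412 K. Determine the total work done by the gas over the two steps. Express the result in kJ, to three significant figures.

W_total ≈ 7.99 kJ

Step 1 (adiabatic): W = (P₁V₁ − P₂V₂)/(γ−1) = (9789 − 6594)/0.4 = 7988 J.
Step 2 (isochoric): W = 0 (constant volume).
W_total = 7988 + 0 = 7988 J.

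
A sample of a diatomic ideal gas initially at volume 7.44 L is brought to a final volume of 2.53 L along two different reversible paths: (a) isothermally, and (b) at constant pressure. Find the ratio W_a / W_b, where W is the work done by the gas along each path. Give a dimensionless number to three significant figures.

Path (a) isothermal: W = P₁V₁ ln(V₂/V₁) → W_a/(P₁V₁) = -1.079.
Path (b) isobaric: W = P₁(V₂ − V₁) → W_b/(P₁V₁) = -0.6599.
W_a / W_b = -1.079 / -0.6599 = 1.634.

W_a / W_b ≈ 1.63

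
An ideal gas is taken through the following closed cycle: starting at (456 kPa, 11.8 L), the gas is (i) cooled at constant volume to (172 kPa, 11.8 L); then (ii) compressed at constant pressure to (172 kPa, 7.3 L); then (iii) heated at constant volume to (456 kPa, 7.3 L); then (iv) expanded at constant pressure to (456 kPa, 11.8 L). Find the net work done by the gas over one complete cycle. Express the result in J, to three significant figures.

W_net ≈ 1280 J

Constant-volume legs do no work.
W(ii) = (172)(7.3 − 11.8) = -774 J; W(iv) = (456)(11.8 − 7.3) = 2052 J.
W_net = -774 + 2052 = 1278 J (the clockwise enclosed area).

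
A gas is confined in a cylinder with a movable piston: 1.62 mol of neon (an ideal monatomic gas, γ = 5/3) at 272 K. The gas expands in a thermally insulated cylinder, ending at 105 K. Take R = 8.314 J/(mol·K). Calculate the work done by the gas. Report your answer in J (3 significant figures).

W ≈ 3370 J

Adiabatic ⇒ Q = 0, so W_by = −ΔU = nCᵥ(T₁ − T₂).
Cᵥ = 3R/2 = 12.47 J/(mol·K).
W = (1.62)(12.47)(272 − 105) = 3374 J.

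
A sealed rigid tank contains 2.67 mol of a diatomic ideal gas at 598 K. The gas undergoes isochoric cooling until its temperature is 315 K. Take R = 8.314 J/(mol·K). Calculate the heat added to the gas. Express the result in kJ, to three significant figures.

Q ≈ -15.7 kJ

Constant volume ⇒ W = 0, so Q = ΔU = nCᵥΔT with Cᵥ = 5R/2 = 20.79 J/(mol·K).
ΔU = (2.67)(20.79)(315 − 598) = -15705 J.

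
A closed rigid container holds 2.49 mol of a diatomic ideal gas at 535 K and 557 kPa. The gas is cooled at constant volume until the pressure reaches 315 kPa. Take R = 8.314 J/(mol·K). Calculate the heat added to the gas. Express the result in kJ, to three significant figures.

Q ≈ -12.0 kJ

Constant volume ⇒ W = 0, so Q = ΔU = nCᵥΔT with Cᵥ = 5R/2 = 20.79 J/(mol·K).
At constant V, T₂/T₁ = P₂/P₁ ⇒ ΔT = T₁(P₂/P₁ − 1) = 535·(315/557 − 1) = -232.4 K.
ΔU = (2.49)(20.79)(-232.4) = -12030 J.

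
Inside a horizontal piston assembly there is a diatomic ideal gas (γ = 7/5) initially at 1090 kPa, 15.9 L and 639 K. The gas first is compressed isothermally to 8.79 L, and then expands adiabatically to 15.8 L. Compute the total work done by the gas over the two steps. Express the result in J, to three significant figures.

W_total ≈ -1210 J

Step 1 (isothermal): W = P₁V₁ ln(V₂/V₁) = (17331) ln(8.79/15.9) = -10272 J.
After step 1: P = 1972 kPa, V = 8.79 L, T = 639 K.
Step 2 (adiabatic): W = (P₁V₁ − P₂V₂)/(γ−1) = (17331 − 13707)/0.4 = 9059 J.
W_total = -10272 + 9059 = -1213 J.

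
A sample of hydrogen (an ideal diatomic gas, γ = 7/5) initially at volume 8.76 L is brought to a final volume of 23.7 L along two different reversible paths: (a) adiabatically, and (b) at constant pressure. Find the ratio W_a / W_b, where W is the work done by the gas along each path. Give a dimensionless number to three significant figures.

W_a / W_b ≈ 0.481

Path (a) adiabatic: W = P₁V₁(1 − (V₁/V₂)^(γ−1))/(γ−1) → W_a/(P₁V₁) = 0.821.
Path (b) isobaric: W = P₁(V₂ − V₁) → W_b/(P₁V₁) = 1.705.
W_a / W_b = 0.821 / 1.705 = 0.4814.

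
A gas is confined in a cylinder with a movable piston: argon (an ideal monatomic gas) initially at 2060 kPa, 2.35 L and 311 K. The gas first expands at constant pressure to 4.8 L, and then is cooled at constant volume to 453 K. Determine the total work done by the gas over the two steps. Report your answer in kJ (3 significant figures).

Step 1 (isobaric): W = PΔV = (2060 kPa)(4.8 − 2.35 L) = 5047 J.
Step 2 (isochoric): W = 0 (constant volume).
W_total = 5047 + 0 = 5047 J.

W_total ≈ 5.05 kJ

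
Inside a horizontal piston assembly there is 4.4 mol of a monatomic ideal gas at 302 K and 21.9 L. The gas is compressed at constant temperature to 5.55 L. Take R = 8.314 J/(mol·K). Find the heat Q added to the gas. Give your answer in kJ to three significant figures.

Q ≈ -15.2 kJ

Isothermal ⇒ ΔU = 0, so Q = W = nRT ln(V₂/V₁).
Q = (4.4)(8.314)(302) ln(5.55/21.9) = 11048 × -1.373 = -15165 J.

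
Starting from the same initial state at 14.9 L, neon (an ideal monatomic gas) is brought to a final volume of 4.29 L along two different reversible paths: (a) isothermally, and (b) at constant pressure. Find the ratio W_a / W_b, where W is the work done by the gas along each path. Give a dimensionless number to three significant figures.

W_a / W_b ≈ 1.75

Path (a) isothermal: W = P₁V₁ ln(V₂/V₁) → W_a/(P₁V₁) = -1.245.
Path (b) isobaric: W = P₁(V₂ − V₁) → W_b/(P₁V₁) = -0.7121.
W_a / W_b = -1.245 / -0.7121 = 1.749.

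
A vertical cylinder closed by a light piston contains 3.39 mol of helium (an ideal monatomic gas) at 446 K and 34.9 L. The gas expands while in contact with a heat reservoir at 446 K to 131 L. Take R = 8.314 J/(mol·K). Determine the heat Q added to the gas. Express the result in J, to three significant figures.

Isothermal ⇒ ΔU = 0, so Q = W = nRT ln(V₂/V₁).
Q = (3.39)(8.314)(446) ln(131/34.9) = 12570 × 1.323 = 16627 J.

Q ≈ 16600 J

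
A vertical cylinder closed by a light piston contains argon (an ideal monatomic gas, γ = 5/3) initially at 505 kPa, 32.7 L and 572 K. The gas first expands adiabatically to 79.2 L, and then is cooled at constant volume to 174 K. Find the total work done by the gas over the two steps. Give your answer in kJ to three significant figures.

W_total ≈ 11.0 kJ

Step 1 (adiabatic): W = (P₁V₁ − P₂V₂)/(γ−1) = (16514 − 9156)/0.667 = 11036 J.
Step 2 (isochoric): W = 0 (constant volume).
W_total = 11036 + 0 = 11036 J.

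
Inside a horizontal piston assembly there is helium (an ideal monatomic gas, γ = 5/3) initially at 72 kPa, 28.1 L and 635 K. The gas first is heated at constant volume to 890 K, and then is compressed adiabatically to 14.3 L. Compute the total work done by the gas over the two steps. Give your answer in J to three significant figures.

Step 1 (isochoric): W = 0 (constant volume).
After step 1: P = 100.9 kPa (V unchanged).
Step 2 (adiabatic): W = (P₁V₁ − P₂V₂)/(γ−1) = (2836 − 4449)/0.667 = -2420 J.
W_total = 0 − 2420 = -2420 J.

W_total ≈ -2420 J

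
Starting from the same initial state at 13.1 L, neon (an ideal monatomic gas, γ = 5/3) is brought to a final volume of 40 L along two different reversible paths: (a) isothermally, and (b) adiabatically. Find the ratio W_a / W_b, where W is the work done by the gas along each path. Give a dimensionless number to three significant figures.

Path (a) isothermal: W = P₁V₁ ln(V₂/V₁) → W_a/(P₁V₁) = 1.116.
Path (b) adiabatic: W = P₁V₁(1 − (V₁/V₂)^(γ−1))/(γ−1) → W_b/(P₁V₁) = 0.7873.
W_a / W_b = 1.116 / 0.7873 = 1.418.

W_a / W_b ≈ 1.42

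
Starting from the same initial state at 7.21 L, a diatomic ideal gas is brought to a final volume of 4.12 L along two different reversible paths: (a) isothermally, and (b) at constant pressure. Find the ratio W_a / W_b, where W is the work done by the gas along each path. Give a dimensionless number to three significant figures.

W_a / W_b ≈ 1.31

Path (a) isothermal: W = P₁V₁ ln(V₂/V₁) → W_a/(P₁V₁) = -0.5596.
Path (b) isobaric: W = P₁(V₂ − V₁) → W_b/(P₁V₁) = -0.4286.
W_a / W_b = -0.5596 / -0.4286 = 1.306.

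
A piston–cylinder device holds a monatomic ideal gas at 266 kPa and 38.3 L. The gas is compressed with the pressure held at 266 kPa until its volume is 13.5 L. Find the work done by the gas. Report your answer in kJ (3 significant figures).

Isobaric: W = P ΔV.
W = (266 kPa)(13.5 − 38.3 L) = (266)(-24.8) = -6597 J.

W ≈ -6.60 kJ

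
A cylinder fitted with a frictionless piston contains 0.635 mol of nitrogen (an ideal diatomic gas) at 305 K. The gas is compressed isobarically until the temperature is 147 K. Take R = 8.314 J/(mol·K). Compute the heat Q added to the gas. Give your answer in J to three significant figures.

Q ≈ -2920 J

Isobaric: W = nRΔT = (0.635)(8.314)(-158) = -834.1 J.
ΔU = nCᵥΔT with Cᵥ = 5R/2: ΔU = (0.635)(20.79)(-158) = -2085 J.
Q = ΔU + W = -2085 − 834.1 = -2920 J.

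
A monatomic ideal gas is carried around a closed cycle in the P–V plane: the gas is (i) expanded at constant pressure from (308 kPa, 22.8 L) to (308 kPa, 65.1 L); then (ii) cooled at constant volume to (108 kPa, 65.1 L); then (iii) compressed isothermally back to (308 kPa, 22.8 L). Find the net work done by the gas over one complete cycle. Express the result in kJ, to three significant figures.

Leg (i): W = PΔV = (308)(65.1 − 22.8) = 13028 J.
Leg (ii): W = 0.
Leg (iii): W = PᵢVᵢ ln(V_f/Vᵢ) = (7031) ln(22.8/65.1) = -7376 J.
W_net = 13028 − 7376 = 5652 J.

W_net ≈ 5.65 kJ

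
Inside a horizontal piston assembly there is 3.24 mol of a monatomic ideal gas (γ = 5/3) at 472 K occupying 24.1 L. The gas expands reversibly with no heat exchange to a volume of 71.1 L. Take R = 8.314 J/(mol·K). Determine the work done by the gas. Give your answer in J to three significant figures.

Adiabatic: TV^(γ−1) = const with γ = 5/3.
T₂ = T₁ (V₁/V₂)^(γ−1) = 472 × (24.1/71.1)^0.667 = 472 × 0.4861 = 229.5 K.
W_by = nCᵥ(T₁ − T₂) = (3.24)(12.47)(472 − 229.5) = 9800 J.

W ≈ 9800 J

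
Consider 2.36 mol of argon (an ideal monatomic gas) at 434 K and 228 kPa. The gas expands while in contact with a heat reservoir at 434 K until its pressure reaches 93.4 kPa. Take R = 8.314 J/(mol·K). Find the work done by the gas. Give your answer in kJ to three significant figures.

W ≈ 7.60 kJ

Isothermal process: W = nRT ln(V₂/V₁) = nRT ln(P₁/P₂).
W = (2.36)(8.314)(434) × ln(228/93.4)
  = 8516 × ln(2.441) = 8516 × 0.8925
W_by_gas = 7600 J.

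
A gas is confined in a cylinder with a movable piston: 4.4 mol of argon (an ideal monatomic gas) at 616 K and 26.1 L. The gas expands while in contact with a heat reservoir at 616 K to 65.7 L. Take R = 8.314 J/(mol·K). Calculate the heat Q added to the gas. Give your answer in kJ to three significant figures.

Q ≈ 20.8 kJ

Isothermal ⇒ ΔU = 0, so Q = W = nRT ln(V₂/V₁).
Q = (4.4)(8.314)(616) ln(65.7/26.1) = 22534 × 0.9232 = 20803 J.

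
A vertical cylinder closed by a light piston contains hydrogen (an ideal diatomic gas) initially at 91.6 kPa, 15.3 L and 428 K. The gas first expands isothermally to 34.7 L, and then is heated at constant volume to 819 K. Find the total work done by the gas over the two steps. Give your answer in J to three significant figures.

Step 1 (isothermal): W = P₁V₁ ln(V₂/V₁) = (1401) ln(34.7/15.3) = 1148 J.
Step 2 (isochoric): W = 0 (constant volume).
W_total = 1148 + 0 = 1148 J.

W_total ≈ 1150 J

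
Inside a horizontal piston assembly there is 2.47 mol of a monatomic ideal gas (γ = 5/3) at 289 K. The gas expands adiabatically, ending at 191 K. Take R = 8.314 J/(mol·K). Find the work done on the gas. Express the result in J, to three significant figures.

W ≈ -3020 J

Adiabatic ⇒ Q = 0, so W_by = −ΔU = nCᵥ(T₁ − T₂).
Cᵥ = 3R/2 = 12.47 J/(mol·K).
W = (2.47)(12.47)(289 − 191) = 3019 J.
Work on gas = −W_by = -3019 J.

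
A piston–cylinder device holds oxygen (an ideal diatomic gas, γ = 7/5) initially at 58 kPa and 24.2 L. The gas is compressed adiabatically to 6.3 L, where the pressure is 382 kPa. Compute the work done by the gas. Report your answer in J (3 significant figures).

W ≈ -2510 J

Adiabatic: W = (P₁V₁ − P₂V₂)/(γ − 1) with γ = 7/5.
P₁V₁ = 1404 J, P₂V₂ = 2407 J.
W = (1404 − 2407) / 0.4 = -2508 J.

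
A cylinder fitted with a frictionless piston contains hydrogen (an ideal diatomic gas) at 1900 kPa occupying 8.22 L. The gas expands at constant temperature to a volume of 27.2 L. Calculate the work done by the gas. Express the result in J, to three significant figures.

Isothermal: W = nRT ln(V₂/V₁) = P₁V₁ ln(V₂/V₁).
P₁V₁ = (1900 kPa)(8.22 L) = 15618 J.
W = 15618 × ln(27.2/8.22) = 15618 × 1.197
W_by_gas = 18689 J.

W ≈ 18700 J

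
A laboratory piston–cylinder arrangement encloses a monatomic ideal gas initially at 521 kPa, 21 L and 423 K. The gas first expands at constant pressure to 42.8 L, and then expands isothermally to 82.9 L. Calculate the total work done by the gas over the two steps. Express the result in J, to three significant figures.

W_total ≈ 26100 J

Step 1 (isobaric): W = PΔV = (521 kPa)(42.8 − 21 L) = 11358 J.
After step 1: P = 521 kPa, V = 42.8 L, T = 862.1 K.
Step 2 (isothermal): W = P₁V₁ ln(V₂/V₁) = (22299) ln(82.9/42.8) = 14742 J.
W_total = 11358 + 14742 = 26099 J.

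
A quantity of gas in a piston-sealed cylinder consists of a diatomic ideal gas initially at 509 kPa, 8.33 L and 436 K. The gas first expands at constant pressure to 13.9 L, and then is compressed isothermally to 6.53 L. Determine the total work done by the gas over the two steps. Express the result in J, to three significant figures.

W_total ≈ -2510 J

Step 1 (isobaric): W = PΔV = (509 kPa)(13.9 − 8.33 L) = 2835 J.
After step 1: P = 509 kPa, V = 13.9 L, T = 727.5 K.
Step 2 (isothermal): W = P₁V₁ ln(V₂/V₁) = (7075) ln(6.53/13.9) = -5345 J.
W_total = 2835 − 5345 = -2510 J.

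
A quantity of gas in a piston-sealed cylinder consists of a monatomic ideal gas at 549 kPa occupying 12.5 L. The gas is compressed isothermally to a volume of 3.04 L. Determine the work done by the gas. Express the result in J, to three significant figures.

Isothermal: W = nRT ln(V₂/V₁) = P₁V₁ ln(V₂/V₁).
P₁V₁ = (549 kPa)(12.5 L) = 6862 J.
W = 6862 × ln(3.04/12.5) = 6862 × -1.414
W_by_gas = -9703 J.

W ≈ -9700 J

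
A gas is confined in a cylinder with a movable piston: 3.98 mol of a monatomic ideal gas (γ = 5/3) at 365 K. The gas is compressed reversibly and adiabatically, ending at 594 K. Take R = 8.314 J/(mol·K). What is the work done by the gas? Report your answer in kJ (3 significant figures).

Adiabatic ⇒ Q = 0, so W_by = −ΔU = nCᵥ(T₁ − T₂).
Cᵥ = 3R/2 = 12.47 J/(mol·K).
W = (3.98)(12.47)(365 − 594) = -11366 J.

W ≈ -11.4 kJ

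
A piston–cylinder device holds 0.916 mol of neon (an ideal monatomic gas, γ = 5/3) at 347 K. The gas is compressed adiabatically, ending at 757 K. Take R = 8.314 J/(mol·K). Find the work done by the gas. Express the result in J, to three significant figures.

Adiabatic ⇒ Q = 0, so W_by = −ΔU = nCᵥ(T₁ − T₂).
Cᵥ = 3R/2 = 12.47 J/(mol·K).
W = (0.916)(12.47)(347 − 757) = -4684 J.

W ≈ -4680 J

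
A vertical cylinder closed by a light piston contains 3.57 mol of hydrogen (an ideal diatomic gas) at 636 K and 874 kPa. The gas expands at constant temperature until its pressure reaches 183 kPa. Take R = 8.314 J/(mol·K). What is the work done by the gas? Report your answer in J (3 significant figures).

W ≈ 29500 J

Isothermal process: W = nRT ln(V₂/V₁) = nRT ln(P₁/P₂).
W = (3.57)(8.314)(636) × ln(874/183)
  = 18877 × ln(4.776) = 18877 × 1.564
W_by_gas = 29516 J.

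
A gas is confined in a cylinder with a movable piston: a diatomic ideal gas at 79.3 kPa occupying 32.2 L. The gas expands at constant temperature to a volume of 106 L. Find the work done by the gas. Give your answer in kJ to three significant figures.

W ≈ 3.04 kJ

Isothermal: W = nRT ln(V₂/V₁) = P₁V₁ ln(V₂/V₁).
P₁V₁ = (79.3 kPa)(32.2 L) = 2553 J.
W = 2553 × ln(106/32.2) = 2553 × 1.191
W_by_gas = 3042 J.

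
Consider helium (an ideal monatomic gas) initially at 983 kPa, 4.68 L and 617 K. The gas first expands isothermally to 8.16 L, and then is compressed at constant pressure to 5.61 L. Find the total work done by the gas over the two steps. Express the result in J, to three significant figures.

W_total ≈ 1120 J

Step 1 (isothermal): W = P₁V₁ ln(V₂/V₁) = (4600) ln(8.16/4.68) = 2558 J.
After step 1: P = 563.8 kPa, V = 8.16 L, T = 617 K.
Step 2 (isobaric): W = PΔV = (563.8 kPa)(5.61 − 8.16 L) = -1438 J.
W_total = 2558 − 1438 = 1120 J.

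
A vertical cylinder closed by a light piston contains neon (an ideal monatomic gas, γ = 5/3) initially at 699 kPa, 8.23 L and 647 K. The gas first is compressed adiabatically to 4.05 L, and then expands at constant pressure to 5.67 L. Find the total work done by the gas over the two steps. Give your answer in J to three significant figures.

W_total ≈ -1520 J

Step 1 (adiabatic): W = (P₁V₁ − P₂V₂)/(γ−1) = (5753 − 9229)/0.667 = -5215 J.
After step 1: P = 2279 kPa, V = 4.05 L, T = 1038 K.
Step 2 (isobaric): W = PΔV = (2279 kPa)(5.67 − 4.05 L) = 3692 J.
W_total = -5215 + 3692 = -1523 J.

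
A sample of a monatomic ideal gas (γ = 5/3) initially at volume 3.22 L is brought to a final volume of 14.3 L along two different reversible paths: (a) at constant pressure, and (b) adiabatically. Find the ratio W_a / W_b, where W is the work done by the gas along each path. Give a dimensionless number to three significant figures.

W_a / W_b ≈ 3.64

Path (a) isobaric: W = P₁(V₂ − V₁) → W_a/(P₁V₁) = 3.441.
Path (b) adiabatic: W = P₁V₁(1 − (V₁/V₂)^(γ−1))/(γ−1) → W_b/(P₁V₁) = 0.9448.
W_a / W_b = 3.441 / 0.9448 = 3.642.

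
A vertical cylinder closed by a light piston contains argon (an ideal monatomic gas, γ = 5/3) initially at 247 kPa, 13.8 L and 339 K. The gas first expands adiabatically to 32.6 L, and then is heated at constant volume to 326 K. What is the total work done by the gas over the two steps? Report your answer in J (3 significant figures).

Step 1 (adiabatic): W = (P₁V₁ − P₂V₂)/(γ−1) = (3409 − 1922)/0.667 = 2230 J.
Step 2 (isochoric): W = 0 (constant volume).
W_total = 2230 + 0 = 2230 J.

W_total ≈ 2230 J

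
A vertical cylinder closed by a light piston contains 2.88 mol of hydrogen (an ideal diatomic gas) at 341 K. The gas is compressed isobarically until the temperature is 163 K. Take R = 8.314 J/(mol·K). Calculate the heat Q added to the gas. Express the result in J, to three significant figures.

Q ≈ -14900 J

Isobaric: W = nRΔT = (2.88)(8.314)(-178) = -4262 J.
ΔU = nCᵥΔT with Cᵥ = 5R/2: ΔU = (2.88)(20.79)(-178) = -10655 J.
Q = ΔU + W = -10655 − 4262 = -14917 J.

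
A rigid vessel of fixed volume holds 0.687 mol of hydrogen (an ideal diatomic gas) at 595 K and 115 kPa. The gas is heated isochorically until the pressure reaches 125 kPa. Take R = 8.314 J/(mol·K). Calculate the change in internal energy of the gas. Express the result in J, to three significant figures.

Constant volume ⇒ W = 0, so Q = ΔU = nCᵥΔT with Cᵥ = 5R/2 = 20.79 J/(mol·K).
At constant V, T₂/T₁ = P₂/P₁ ⇒ ΔT = T₁(P₂/P₁ − 1) = 595·(125/115 − 1) = 51.74 K.
ΔU = (0.687)(20.79)(51.74) = 738.8 J.

ΔU ≈ 739 J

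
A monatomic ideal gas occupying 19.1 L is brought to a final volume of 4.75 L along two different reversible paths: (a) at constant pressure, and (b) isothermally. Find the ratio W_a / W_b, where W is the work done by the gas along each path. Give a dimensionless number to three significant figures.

Path (a) isobaric: W = P₁(V₂ − V₁) → W_a/(P₁V₁) = -0.7513.
Path (b) isothermal: W = P₁V₁ ln(V₂/V₁) → W_b/(P₁V₁) = -1.392.
W_a / W_b = -0.7513 / -1.392 = 0.5399.

W_a / W_b ≈ 0.540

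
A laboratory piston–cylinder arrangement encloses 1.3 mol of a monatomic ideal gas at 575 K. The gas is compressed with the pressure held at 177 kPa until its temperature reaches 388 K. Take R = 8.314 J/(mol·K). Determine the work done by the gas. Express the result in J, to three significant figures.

W ≈ -2020 J

Isobaric: W = P ΔV = nR ΔT.
W = (1.3)(8.314)(388 − 575) = -2021 J.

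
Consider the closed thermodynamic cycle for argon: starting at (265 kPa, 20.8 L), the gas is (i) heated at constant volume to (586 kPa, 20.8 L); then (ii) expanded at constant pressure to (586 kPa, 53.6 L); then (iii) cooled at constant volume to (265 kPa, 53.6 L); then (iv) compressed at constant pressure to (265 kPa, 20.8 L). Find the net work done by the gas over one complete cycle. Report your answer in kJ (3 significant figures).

W_net ≈ 10.5 kJ

Constant-volume legs do no work.
W(ii) = (586)(53.6 − 20.8) = 19221 J; W(iv) = (265)(20.8 − 53.6) = -8692 J.
W_net = 19221 − 8692 = 10529 J (the clockwise enclosed area).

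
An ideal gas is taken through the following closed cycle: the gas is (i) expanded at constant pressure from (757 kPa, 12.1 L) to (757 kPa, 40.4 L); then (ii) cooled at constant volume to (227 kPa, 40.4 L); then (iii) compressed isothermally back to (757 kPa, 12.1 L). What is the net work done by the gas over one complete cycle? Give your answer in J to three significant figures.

Leg (i): W = PΔV = (757)(40.4 − 12.1) = 21423 J.
Leg (ii): W = 0.
Leg (iii): W = PᵢVᵢ ln(V_f/Vᵢ) = (9171) ln(12.1/40.4) = -11057 J.
W_net = 21423 − 11057 = 10367 J.

W_net ≈ 10400 J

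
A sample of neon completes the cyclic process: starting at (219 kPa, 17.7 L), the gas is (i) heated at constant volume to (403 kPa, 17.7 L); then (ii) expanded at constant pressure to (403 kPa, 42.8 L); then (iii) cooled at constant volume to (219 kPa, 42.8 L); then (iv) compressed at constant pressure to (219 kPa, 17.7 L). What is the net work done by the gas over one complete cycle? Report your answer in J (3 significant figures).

Constant-volume legs do no work.
W(ii) = (403)(42.8 − 17.7) = 10115 J; W(iv) = (219)(17.7 − 42.8) = -5497 J.
W_net = 10115 − 5497 = 4618 J (the clockwise enclosed area).

W_net ≈ 4620 J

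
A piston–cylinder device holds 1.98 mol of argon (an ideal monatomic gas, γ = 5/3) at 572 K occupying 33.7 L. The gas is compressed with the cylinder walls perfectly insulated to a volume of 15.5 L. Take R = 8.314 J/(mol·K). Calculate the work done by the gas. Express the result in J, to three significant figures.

Adiabatic: TV^(γ−1) = const with γ = 5/3.
T₂ = T₁ (V₁/V₂)^(γ−1) = 572 × (33.7/15.5)^0.667 = 572 × 1.678 = 960 K.
W_by = nCᵥ(T₁ − T₂) = (1.98)(12.47)(572 − 960) = -9580 J.

W ≈ -9580 J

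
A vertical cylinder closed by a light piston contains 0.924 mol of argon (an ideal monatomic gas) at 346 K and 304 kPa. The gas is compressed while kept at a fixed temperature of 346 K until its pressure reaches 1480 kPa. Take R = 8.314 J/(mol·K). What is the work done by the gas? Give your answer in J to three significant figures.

Isothermal process: W = nRT ln(V₂/V₁) = nRT ln(P₁/P₂).
W = (0.924)(8.314)(346) × ln(304/1480)
  = 2658 × ln(0.2054) = 2658 × -1.583
W_by_gas = -4207 J.

W ≈ -4210 J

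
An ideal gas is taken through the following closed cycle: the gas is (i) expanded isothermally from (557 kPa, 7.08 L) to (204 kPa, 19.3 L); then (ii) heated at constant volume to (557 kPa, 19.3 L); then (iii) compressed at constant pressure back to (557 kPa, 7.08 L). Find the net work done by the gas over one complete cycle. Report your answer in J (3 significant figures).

W_net ≈ -2850 J

Leg (i): W = PᵢVᵢ ln(V_f/Vᵢ) = (3944) ln(19.3/7.08) = 3955 J.
Leg (ii): W = 0.
Leg (iii): W = PΔV = (557)(7.08 − 19.3) = -6807 J.
W_net = 3955 − 6807 = -2852 J.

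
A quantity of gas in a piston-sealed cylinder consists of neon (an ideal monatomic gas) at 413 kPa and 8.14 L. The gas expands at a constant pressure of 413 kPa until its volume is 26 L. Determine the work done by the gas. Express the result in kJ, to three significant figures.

Isobaric: W = P ΔV.
W = (413 kPa)(26 − 8.14 L) = (413)(17.86) = 7376 J.

W ≈ 7.38 kJ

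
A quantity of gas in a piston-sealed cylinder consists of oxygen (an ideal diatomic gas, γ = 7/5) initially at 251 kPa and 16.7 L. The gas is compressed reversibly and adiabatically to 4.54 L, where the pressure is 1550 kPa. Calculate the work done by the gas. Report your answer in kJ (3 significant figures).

W ≈ -7.11 kJ

Adiabatic: W = (P₁V₁ − P₂V₂)/(γ − 1) with γ = 7/5.
P₁V₁ = 4192 J, P₂V₂ = 7037 J.
W = (4192 − 7037) / 0.4 = -7113 J.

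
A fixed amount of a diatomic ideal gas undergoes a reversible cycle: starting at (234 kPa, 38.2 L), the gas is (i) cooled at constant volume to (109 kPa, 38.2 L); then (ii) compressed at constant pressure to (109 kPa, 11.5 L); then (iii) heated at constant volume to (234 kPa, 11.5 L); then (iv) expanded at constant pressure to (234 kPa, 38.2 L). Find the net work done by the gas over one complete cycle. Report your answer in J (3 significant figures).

Constant-volume legs do no work.
W(ii) = (109)(11.5 − 38.2) = -2910 J; W(iv) = (234)(38.2 − 11.5) = 6248 J.
W_net = -2910 + 6248 = 3338 J (the clockwise enclosed area).

W_net ≈ 3340 J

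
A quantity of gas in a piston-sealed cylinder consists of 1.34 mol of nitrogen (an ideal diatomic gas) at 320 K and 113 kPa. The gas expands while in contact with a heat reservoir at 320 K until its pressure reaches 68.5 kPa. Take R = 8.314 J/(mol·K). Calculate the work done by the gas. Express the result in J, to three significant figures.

W ≈ 1780 J

Isothermal process: W = nRT ln(V₂/V₁) = nRT ln(P₁/P₂).
W = (1.34)(8.314)(320) × ln(113/68.5)
  = 3565 × ln(1.65) = 3565 × 0.5006
W_by_gas = 1784 J.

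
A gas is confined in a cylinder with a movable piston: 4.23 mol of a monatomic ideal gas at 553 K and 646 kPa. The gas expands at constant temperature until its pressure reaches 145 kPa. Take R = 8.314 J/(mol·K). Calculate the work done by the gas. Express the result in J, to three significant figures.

Isothermal process: W = nRT ln(V₂/V₁) = nRT ln(P₁/P₂).
W = (4.23)(8.314)(553) × ln(646/145)
  = 19448 × ln(4.455) = 19448 × 1.494
W_by_gas = 29057 J.

W ≈ 29100 J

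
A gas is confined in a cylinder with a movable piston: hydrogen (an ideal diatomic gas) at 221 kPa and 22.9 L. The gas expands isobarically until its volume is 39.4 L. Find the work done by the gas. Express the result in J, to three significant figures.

W ≈ 3650 J

Isobaric: W = P ΔV.
W = (221 kPa)(39.4 − 22.9 L) = (221)(16.5) = 3646 J.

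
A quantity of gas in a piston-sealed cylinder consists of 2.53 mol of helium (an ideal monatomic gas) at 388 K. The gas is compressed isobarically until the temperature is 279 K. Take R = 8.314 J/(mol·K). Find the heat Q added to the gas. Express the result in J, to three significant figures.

Isobaric: W = nRΔT = (2.53)(8.314)(-109) = -2293 J.
ΔU = nCᵥΔT with Cᵥ = 3R/2: ΔU = (2.53)(12.47)(-109) = -3439 J.
Q = ΔU + W = -3439 − 2293 = -5732 J.

Q ≈ -5730 J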